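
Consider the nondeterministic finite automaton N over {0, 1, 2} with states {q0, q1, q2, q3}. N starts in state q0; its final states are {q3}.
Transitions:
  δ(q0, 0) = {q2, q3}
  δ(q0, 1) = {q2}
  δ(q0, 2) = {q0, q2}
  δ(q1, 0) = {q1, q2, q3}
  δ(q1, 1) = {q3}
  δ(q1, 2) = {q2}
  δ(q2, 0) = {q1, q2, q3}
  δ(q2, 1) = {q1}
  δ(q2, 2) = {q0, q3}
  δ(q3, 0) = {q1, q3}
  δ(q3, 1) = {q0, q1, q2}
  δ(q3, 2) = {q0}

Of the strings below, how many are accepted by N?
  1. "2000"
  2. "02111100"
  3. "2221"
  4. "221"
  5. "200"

"2000": accepted
"02111100": accepted
"2221": rejected
"221": rejected
"200": accepted

3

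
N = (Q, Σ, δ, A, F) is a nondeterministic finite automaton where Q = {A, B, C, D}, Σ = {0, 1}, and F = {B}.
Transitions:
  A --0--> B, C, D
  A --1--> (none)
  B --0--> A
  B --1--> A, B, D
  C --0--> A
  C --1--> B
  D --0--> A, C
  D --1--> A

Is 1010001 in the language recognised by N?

Start: {A}
read 1: {}
The reachable set is empty and stays empty for the remaining 6 symbols.
Reachable ∩ accepting = {} — empty.

rejected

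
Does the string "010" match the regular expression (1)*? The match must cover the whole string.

no

010 cannot be split into zero or more pieces each matching 1.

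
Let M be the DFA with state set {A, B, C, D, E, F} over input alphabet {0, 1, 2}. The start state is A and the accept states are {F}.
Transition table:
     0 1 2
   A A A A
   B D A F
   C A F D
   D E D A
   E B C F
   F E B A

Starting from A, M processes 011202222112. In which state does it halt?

A

A --0--> A
A --1--> A
A --1--> A
A --2--> A
A --0--> A
A --2--> A
A --2--> A
A --2--> A
A --2--> A
A --1--> A
A --1--> A
A --2--> A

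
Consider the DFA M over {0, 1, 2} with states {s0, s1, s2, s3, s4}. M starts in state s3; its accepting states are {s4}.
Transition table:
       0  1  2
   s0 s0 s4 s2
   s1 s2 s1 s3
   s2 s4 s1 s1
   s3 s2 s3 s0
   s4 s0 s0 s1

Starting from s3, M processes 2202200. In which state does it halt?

s4

s3 --2--> s0
s0 --2--> s2
s2 --0--> s4
s4 --2--> s1
s1 --2--> s3
s3 --0--> s2
s2 --0--> s4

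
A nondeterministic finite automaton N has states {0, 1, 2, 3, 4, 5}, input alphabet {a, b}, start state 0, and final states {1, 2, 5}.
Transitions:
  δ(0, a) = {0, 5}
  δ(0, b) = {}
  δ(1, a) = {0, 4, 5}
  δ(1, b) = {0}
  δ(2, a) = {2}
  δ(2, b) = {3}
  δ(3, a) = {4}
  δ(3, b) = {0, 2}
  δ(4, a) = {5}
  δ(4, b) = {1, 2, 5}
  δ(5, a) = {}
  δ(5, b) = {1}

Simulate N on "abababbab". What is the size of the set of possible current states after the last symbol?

Start: {0}
read a: {0, 5}
read b: {1}
read a: {0, 4, 5}
read b: {1, 2, 5}
read a: {0, 2, 4, 5}
read b: {1, 2, 3, 5}
read b: {0, 1, 2, 3}
read a: {0, 2, 4, 5}
read b: {1, 2, 3, 5}
Final reachable set {1, 2, 3, 5} has 4 states.

4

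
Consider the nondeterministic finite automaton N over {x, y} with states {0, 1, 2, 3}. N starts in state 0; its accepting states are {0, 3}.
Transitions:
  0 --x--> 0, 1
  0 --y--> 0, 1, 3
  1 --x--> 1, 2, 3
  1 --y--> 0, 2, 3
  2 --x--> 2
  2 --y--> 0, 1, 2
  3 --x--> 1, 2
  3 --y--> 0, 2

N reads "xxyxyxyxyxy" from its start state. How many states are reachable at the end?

4

Start: {0}
read x: {0, 1}
read x: {0, 1, 2, 3}
read y: {0, 1, 2, 3}
read x: {0, 1, 2, 3}
read y: {0, 1, 2, 3}
read x: {0, 1, 2, 3}
read y: {0, 1, 2, 3}
read x: {0, 1, 2, 3}
read y: {0, 1, 2, 3}
read x: {0, 1, 2, 3}
read y: {0, 1, 2, 3}
Final reachable set {0, 1, 2, 3} has 4 states.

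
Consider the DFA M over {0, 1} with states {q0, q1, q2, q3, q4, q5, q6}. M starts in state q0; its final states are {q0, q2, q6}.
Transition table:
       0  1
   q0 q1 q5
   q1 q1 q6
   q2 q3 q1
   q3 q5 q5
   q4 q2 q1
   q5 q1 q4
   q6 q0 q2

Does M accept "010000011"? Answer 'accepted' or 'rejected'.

q0 --0--> q1
q1 --1--> q6
q6 --0--> q0
q0 --0--> q1
q1 --0--> q1
q1 --0--> q1
q1 --0--> q1
q1 --1--> q6
q6 --1--> q2
End in state q2, which is an accepting state.

accepted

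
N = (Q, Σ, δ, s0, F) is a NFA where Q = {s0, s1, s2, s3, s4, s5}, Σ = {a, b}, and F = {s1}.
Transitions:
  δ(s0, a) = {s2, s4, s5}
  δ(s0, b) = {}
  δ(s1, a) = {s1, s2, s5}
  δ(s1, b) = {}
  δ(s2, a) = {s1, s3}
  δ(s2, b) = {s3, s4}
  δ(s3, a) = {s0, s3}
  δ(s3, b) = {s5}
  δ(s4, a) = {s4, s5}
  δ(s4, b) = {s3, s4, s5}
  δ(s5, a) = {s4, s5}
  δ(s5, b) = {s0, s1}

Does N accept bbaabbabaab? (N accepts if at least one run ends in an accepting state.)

rejected

Start: {s0}
read b: {}
The reachable set is empty and stays empty for the remaining 10 symbols.
Reachable ∩ accepting = {} — empty.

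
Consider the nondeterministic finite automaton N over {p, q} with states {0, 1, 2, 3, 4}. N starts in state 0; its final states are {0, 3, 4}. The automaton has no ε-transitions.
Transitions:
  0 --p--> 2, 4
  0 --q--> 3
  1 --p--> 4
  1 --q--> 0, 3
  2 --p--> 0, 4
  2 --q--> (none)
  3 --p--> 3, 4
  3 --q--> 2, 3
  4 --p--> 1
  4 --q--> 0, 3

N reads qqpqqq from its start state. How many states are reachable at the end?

Start: {0}
read q: {3}
read q: {2, 3}
read p: {0, 3, 4}
read q: {0, 2, 3}
read q: {2, 3}
read q: {2, 3}
Final reachable set {2, 3} has 2 states.

2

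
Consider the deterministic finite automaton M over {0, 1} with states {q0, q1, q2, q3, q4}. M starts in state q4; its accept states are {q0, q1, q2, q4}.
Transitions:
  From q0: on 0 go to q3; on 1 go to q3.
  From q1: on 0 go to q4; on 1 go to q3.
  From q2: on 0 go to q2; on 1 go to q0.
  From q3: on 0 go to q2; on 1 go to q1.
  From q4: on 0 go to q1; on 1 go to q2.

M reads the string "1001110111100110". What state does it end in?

q4

q4 --1--> q2
q2 --0--> q2
q2 --0--> q2
q2 --1--> q0
q0 --1--> q3
q3 --1--> q1
q1 --0--> q4
q4 --1--> q2
q2 --1--> q0
q0 --1--> q3
q3 --1--> q1
q1 --0--> q4
q4 --0--> q1
q1 --1--> q3
q3 --1--> q1
q1 --0--> q4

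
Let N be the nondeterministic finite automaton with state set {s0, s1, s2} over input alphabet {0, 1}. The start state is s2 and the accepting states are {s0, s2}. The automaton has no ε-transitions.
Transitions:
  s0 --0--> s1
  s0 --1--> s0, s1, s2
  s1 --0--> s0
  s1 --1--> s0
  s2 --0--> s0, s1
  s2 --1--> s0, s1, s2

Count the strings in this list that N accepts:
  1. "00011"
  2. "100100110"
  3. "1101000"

3

"00011": accepted
"100100110": accepted
"1101000": accepted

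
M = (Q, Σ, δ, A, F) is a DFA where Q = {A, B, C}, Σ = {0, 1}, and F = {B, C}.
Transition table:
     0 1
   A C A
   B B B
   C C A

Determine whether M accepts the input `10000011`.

A --1--> A
A --0--> C
C --0--> C
C --0--> C
C --0--> C
C --0--> C
C --1--> A
A --1--> A
End in state A, which is not an accepting state.

rejected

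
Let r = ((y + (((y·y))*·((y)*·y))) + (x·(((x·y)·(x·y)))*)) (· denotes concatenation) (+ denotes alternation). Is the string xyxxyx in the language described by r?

Neither (y+(((y·y))*·((y)*·y))) nor (x·(((x·y)·(x·y)))*) matches xyxxyx.

no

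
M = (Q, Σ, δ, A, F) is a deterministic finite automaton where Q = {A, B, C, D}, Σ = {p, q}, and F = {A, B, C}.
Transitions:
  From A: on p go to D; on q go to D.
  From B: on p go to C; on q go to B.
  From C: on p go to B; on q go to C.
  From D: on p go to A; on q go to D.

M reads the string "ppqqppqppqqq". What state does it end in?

D

A --p--> D
D --p--> A
A --q--> D
D --q--> D
D --p--> A
A --p--> D
D --q--> D
D --p--> A
A --p--> D
D --q--> D
D --q--> D
D --q--> D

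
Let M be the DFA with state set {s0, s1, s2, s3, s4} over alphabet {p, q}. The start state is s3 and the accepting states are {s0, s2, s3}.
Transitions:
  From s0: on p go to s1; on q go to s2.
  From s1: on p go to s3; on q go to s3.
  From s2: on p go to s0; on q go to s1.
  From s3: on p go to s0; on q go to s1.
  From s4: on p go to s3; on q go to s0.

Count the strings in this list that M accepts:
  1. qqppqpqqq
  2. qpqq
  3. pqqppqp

qqppqpqqq: accepted
qpqq: accepted
pqqppqp: accepted

3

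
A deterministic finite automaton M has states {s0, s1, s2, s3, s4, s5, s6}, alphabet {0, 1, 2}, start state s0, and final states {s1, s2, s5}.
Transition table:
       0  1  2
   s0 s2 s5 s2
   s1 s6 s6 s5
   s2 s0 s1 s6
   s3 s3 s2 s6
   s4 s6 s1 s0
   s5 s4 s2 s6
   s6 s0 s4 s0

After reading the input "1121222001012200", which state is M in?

s2

s0 --1--> s5
s5 --1--> s2
s2 --2--> s6
s6 --1--> s4
s4 --2--> s0
s0 --2--> s2
s2 --2--> s6
s6 --0--> s0
s0 --0--> s2
s2 --1--> s1
s1 --0--> s6
s6 --1--> s4
s4 --2--> s0
s0 --2--> s2
s2 --0--> s0
s0 --0--> s2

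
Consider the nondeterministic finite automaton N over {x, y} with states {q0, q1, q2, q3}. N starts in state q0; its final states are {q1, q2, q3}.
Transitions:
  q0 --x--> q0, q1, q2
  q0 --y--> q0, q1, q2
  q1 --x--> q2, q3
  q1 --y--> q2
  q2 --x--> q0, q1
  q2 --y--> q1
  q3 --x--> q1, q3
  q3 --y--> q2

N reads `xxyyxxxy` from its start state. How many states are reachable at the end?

3

Start: {q0}
read x: {q0, q1, q2}
read x: {q0, q1, q2, q3}
read y: {q0, q1, q2}
read y: {q0, q1, q2}
read x: {q0, q1, q2, q3}
read x: {q0, q1, q2, q3}
read x: {q0, q1, q2, q3}
read y: {q0, q1, q2}
Final reachable set {q0, q1, q2} has 3 states.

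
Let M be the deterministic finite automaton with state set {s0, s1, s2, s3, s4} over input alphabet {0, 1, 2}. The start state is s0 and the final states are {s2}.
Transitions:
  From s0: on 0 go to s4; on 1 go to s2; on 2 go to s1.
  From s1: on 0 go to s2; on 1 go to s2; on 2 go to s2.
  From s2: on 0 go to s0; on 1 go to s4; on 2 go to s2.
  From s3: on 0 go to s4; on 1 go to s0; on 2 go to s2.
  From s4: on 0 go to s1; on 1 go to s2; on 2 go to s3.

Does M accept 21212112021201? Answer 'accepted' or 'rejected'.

s0 --2--> s1
s1 --1--> s2
s2 --2--> s2
s2 --1--> s4
s4 --2--> s3
s3 --1--> s0
s0 --1--> s2
s2 --2--> s2
s2 --0--> s0
s0 --2--> s1
s1 --1--> s2
s2 --2--> s2
s2 --0--> s0
s0 --1--> s2
End in state s2, which is an accepting state.

accepted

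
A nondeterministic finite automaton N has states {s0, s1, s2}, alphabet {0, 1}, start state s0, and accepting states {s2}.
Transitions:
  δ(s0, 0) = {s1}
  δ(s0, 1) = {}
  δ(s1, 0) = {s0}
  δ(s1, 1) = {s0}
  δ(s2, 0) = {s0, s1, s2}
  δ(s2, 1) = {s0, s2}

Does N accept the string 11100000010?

Start: {s0}
read 1: {}
The reachable set is empty and stays empty for the remaining 10 symbols.
Reachable ∩ accepting = {} — empty.

rejected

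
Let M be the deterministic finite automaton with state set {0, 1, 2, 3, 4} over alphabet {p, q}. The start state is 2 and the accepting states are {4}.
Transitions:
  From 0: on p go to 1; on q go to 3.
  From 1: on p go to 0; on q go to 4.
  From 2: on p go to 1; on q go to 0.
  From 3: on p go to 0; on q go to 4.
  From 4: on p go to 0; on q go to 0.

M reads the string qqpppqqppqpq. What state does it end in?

3

2 --q--> 0
0 --q--> 3
3 --p--> 0
0 --p--> 1
1 --p--> 0
0 --q--> 3
3 --q--> 4
4 --p--> 0
0 --p--> 1
1 --q--> 4
4 --p--> 0
0 --q--> 3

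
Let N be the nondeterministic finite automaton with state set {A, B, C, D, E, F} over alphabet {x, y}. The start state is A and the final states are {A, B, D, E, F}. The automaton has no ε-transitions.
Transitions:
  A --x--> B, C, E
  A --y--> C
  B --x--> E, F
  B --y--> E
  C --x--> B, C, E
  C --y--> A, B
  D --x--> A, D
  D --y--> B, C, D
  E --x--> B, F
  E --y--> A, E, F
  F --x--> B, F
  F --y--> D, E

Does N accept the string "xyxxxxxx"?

Start: {A}
read x: {B, C, E}
read y: {A, B, E, F}
read x: {B, C, E, F}
read x: {B, C, E, F}
read x: {B, C, E, F}
read x: {B, C, E, F}
read x: {B, C, E, F}
read x: {B, C, E, F}
Reachable ∩ accepting = {B, E, F} — nonempty.

accepted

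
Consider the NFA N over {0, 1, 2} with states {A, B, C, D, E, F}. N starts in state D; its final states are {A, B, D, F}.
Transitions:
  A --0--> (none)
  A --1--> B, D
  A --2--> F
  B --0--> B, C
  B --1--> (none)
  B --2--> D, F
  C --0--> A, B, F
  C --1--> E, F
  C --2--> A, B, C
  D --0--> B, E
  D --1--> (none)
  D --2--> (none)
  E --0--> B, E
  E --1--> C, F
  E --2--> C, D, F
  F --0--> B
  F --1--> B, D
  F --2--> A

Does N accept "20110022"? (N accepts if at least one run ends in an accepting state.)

rejected

Start: {D}
read 2: {}
The reachable set is empty and stays empty for the remaining 7 symbols.
Reachable ∩ accepting = {} — empty.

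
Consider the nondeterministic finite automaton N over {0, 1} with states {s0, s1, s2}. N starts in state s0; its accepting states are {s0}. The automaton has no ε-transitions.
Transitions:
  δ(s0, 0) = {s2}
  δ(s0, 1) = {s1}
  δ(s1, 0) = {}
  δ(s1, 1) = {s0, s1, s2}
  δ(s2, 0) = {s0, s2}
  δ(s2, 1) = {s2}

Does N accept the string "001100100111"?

Start: {s0}
read 0: {s2}
read 0: {s0, s2}
read 1: {s1, s2}
read 1: {s0, s1, s2}
read 0: {s0, s2}
read 0: {s0, s2}
read 1: {s1, s2}
read 0: {s0, s2}
read 0: {s0, s2}
read 1: {s1, s2}
read 1: {s0, s1, s2}
read 1: {s0, s1, s2}
Reachable ∩ accepting = {s0} — nonempty.

accepted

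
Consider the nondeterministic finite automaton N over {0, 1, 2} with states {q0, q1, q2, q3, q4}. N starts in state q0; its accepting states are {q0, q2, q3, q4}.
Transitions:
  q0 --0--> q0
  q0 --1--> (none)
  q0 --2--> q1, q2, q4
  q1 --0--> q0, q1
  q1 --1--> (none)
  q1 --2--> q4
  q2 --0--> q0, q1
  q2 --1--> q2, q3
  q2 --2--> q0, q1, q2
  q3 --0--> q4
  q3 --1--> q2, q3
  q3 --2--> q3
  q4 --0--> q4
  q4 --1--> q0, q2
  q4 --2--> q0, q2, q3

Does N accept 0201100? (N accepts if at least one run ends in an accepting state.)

accepted

Start: {q0}
read 0: {q0}
read 2: {q1, q2, q4}
read 0: {q0, q1, q4}
read 1: {q0, q2}
read 1: {q2, q3}
read 0: {q0, q1, q4}
read 0: {q0, q1, q4}
Reachable ∩ accepting = {q0, q4} — nonempty.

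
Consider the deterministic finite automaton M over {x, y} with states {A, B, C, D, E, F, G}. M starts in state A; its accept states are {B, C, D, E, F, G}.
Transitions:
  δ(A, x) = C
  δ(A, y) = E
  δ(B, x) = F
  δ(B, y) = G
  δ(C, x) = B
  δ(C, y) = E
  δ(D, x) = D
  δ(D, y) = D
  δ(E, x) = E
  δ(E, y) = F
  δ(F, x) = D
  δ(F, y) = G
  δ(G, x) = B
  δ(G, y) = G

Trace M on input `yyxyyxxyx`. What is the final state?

A --y--> E
E --y--> F
F --x--> D
D --y--> D
D --y--> D
D --x--> D
D --x--> D
D --y--> D
D --x--> D

D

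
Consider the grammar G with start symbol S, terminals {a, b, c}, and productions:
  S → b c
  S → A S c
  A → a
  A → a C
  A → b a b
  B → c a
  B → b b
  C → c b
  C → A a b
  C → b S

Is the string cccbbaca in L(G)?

no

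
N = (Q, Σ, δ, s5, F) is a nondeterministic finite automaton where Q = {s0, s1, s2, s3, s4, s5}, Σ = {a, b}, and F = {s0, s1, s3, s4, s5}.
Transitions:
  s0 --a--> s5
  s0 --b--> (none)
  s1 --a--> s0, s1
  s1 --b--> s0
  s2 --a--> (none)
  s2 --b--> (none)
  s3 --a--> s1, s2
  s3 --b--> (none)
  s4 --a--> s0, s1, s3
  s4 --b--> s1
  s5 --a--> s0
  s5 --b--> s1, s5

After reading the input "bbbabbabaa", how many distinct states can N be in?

3

Start: {s5}
read b: {s1, s5}
read b: {s0, s1, s5}
read b: {s0, s1, s5}
read a: {s0, s1, s5}
read b: {s0, s1, s5}
read b: {s0, s1, s5}
read a: {s0, s1, s5}
read b: {s0, s1, s5}
read a: {s0, s1, s5}
read a: {s0, s1, s5}
Final reachable set {s0, s1, s5} has 3 states.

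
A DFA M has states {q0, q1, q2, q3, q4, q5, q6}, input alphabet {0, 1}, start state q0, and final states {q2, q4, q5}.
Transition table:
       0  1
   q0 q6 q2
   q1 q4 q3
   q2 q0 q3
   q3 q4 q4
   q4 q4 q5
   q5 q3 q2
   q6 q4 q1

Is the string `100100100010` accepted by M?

q0 --1--> q2
q2 --0--> q0
q0 --0--> q6
q6 --1--> q1
q1 --0--> q4
q4 --0--> q4
q4 --1--> q5
q5 --0--> q3
q3 --0--> q4
q4 --0--> q4
q4 --1--> q5
q5 --0--> q3
End in state q3, which is not an accepting state.

rejected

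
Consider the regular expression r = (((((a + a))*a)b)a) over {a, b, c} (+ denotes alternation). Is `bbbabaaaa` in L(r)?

no

No split of bbbabaaaa into u·v has ((((a+a))*a)b) matching u and a matching v.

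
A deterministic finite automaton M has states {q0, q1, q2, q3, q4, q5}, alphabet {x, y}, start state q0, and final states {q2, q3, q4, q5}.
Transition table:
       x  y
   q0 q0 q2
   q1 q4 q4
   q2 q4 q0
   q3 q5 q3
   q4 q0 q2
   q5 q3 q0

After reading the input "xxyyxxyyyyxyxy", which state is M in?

q0 --x--> q0
q0 --x--> q0
q0 --y--> q2
q2 --y--> q0
q0 --x--> q0
q0 --x--> q0
q0 --y--> q2
q2 --y--> q0
q0 --y--> q2
q2 --y--> q0
q0 --x--> q0
q0 --y--> q2
q2 --x--> q4
q4 --y--> q2

q2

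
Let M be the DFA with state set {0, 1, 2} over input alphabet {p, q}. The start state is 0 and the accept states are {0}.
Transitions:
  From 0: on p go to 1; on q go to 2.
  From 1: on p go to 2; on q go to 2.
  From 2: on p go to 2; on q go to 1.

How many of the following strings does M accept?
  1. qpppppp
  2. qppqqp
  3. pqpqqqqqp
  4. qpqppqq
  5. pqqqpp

0

qpppppp: rejected
qppqqp: rejected
pqpqqqqqp: rejected
qpqppqq: rejected
pqqqpp: rejected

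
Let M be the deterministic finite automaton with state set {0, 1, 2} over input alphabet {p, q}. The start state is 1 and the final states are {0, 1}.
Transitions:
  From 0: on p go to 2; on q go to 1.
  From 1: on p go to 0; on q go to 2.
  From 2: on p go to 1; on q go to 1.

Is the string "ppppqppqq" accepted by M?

rejected

1 --p--> 0
0 --p--> 2
2 --p--> 1
1 --p--> 0
0 --q--> 1
1 --p--> 0
0 --p--> 2
2 --q--> 1
1 --q--> 2
End in state 2, which is not an accepting state.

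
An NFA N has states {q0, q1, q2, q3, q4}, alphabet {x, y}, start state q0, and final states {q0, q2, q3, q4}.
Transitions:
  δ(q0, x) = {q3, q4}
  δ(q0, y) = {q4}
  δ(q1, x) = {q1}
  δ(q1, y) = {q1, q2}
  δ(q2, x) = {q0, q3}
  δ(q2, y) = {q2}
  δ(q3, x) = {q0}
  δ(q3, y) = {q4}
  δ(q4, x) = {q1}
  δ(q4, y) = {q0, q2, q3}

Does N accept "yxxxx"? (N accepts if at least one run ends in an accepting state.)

Start: {q0}
read y: {q4}
read x: {q1}
read x: {q1}
read x: {q1}
read x: {q1}
Reachable ∩ accepting = {} — empty.

rejected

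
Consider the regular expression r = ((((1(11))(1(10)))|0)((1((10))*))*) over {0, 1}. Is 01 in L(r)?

Split as 0·1: (((1(11))(1(10)))|0) matches 0 and ((1((10))*))* matches 1.

yes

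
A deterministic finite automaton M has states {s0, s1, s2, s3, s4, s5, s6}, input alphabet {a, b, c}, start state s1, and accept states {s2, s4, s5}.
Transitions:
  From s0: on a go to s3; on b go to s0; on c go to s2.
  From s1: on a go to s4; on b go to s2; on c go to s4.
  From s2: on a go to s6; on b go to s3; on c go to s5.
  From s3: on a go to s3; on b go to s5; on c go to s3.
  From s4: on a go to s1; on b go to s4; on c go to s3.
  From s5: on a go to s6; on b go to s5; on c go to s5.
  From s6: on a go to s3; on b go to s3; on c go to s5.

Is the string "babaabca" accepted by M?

rejected

s1 --b--> s2
s2 --a--> s6
s6 --b--> s3
s3 --a--> s3
s3 --a--> s3
s3 --b--> s5
s5 --c--> s5
s5 --a--> s6
End in state s6, which is not an accepting state.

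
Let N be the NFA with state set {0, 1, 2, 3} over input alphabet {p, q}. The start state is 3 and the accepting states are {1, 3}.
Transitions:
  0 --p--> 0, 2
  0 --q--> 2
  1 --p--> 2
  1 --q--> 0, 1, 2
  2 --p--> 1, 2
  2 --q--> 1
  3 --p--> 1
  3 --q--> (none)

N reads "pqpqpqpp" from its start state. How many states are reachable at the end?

3

Start: {3}
read p: {1}
read q: {0, 1, 2}
read p: {0, 1, 2}
read q: {0, 1, 2}
read p: {0, 1, 2}
read q: {0, 1, 2}
read p: {0, 1, 2}
read p: {0, 1, 2}
Final reachable set {0, 1, 2} has 3 states.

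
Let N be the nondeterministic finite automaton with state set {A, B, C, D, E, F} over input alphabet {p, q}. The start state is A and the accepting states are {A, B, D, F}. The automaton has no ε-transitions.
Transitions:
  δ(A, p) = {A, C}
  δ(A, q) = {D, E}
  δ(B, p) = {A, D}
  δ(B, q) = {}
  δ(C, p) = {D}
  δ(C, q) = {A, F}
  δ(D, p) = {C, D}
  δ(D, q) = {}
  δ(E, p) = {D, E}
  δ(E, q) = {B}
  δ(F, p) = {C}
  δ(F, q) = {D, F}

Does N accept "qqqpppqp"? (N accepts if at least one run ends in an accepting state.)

Start: {A}
read q: {D, E}
read q: {B}
read q: {}
The reachable set is empty and stays empty for the remaining 5 symbols.
Reachable ∩ accepting = {} — empty.

rejected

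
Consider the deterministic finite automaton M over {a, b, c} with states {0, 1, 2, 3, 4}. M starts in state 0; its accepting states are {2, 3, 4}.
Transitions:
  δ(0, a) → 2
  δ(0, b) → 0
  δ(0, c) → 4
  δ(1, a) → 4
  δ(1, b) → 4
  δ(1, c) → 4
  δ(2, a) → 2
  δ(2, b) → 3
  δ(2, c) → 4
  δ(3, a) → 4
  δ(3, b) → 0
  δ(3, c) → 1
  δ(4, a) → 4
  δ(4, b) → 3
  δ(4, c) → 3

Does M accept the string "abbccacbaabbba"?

accepted

0 --a--> 2
2 --b--> 3
3 --b--> 0
0 --c--> 4
4 --c--> 3
3 --a--> 4
4 --c--> 3
3 --b--> 0
0 --a--> 2
2 --a--> 2
2 --b--> 3
3 --b--> 0
0 --b--> 0
0 --a--> 2
End in state 2, which is an accepting state.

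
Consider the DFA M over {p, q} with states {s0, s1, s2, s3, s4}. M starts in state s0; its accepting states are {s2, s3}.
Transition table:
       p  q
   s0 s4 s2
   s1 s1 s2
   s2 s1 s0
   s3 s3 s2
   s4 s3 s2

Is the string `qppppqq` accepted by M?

s0 --q--> s2
s2 --p--> s1
s1 --p--> s1
s1 --p--> s1
s1 --p--> s1
s1 --q--> s2
s2 --q--> s0
End in state s0, which is not an accepting state.

rejected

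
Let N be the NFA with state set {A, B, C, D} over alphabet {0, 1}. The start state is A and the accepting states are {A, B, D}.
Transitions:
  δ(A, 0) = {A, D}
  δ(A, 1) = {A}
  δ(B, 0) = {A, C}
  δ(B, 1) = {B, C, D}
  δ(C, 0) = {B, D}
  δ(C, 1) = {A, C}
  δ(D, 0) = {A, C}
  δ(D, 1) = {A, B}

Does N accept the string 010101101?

accepted

Start: {A}
read 0: {A, D}
read 1: {A, B}
read 0: {A, C, D}
read 1: {A, B, C}
read 0: {A, B, C, D}
read 1: {A, B, C, D}
read 1: {A, B, C, D}
read 0: {A, B, C, D}
read 1: {A, B, C, D}
Reachable ∩ accepting = {A, B, D} — nonempty.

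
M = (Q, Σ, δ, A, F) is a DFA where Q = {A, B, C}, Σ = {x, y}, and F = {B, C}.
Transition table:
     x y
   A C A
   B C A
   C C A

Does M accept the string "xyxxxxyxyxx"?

A --x--> C
C --y--> A
A --x--> C
C --x--> C
C --x--> C
C --x--> C
C --y--> A
A --x--> C
C --y--> A
A --x--> C
C --x--> C
End in state C, which is an accepting state.

accepted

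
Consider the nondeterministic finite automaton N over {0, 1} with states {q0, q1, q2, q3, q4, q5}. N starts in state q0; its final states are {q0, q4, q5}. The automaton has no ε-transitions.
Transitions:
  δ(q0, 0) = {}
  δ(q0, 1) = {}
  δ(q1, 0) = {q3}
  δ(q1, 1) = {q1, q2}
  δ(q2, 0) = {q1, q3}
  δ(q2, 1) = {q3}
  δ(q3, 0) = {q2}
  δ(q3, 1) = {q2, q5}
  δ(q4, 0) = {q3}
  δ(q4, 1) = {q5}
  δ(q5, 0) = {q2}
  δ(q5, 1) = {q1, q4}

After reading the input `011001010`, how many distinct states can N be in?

0

Start: {q0}
read 0: {}
The reachable set is empty and stays empty for the remaining 8 symbols.
Final reachable set {} has 0 states.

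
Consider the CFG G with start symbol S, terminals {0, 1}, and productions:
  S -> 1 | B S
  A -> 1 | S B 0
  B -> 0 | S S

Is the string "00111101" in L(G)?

S ⇒ BS ⇒ 0S ⇒ 0BS ⇒ 00S ⇒ 00BS ⇒ 00SSS ⇒ 00BSSS ⇒ 00SSSSS ⇒ 001SSSS ⇒ 0011SSS ⇒ 00111SS ⇒ 001111S ⇒ 001111BS ⇒ 0011110S ⇒ 00111101

yes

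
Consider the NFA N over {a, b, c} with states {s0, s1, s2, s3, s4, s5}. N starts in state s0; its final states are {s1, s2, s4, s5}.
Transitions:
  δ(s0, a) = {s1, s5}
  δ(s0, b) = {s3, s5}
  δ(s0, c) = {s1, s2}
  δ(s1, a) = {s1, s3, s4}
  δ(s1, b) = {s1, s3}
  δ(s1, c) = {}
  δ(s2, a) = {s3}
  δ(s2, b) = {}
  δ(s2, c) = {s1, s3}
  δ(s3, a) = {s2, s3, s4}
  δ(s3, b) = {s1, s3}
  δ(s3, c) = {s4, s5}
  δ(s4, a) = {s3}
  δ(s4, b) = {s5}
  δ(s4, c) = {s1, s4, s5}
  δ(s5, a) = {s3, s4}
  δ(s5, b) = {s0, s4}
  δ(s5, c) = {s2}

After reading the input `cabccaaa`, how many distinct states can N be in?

Start: {s0}
read c: {s1, s2}
read a: {s1, s3, s4}
read b: {s1, s3, s5}
read c: {s2, s4, s5}
read c: {s1, s2, s3, s4, s5}
read a: {s1, s2, s3, s4}
read a: {s1, s2, s3, s4}
read a: {s1, s2, s3, s4}
Final reachable set {s1, s2, s3, s4} has 4 states.

4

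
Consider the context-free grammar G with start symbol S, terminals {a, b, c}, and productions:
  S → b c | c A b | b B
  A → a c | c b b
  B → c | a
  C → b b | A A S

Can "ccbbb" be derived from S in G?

S ⇒ cAb ⇒ ccbbb

yes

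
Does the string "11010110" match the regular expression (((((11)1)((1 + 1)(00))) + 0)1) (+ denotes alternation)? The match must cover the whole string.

no

No split of 11010110 into u·v has ((((11)1)((1+1)(00)))+0) matching u and 1 matching v.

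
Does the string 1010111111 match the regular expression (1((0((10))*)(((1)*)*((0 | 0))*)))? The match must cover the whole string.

Split as 1·010111111: 1 matches 1 and ((0((10))*)(((1)*)*((0|0))*)) matches 010111111.

yes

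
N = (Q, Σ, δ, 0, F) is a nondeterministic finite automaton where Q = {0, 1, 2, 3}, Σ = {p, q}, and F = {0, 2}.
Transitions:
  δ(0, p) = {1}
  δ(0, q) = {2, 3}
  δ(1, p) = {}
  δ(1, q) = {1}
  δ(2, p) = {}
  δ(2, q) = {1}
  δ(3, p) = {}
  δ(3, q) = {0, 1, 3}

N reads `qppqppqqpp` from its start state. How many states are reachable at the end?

Start: {0}
read q: {2, 3}
read p: {}
The reachable set is empty and stays empty for the remaining 8 symbols.
Final reachable set {} has 0 states.

0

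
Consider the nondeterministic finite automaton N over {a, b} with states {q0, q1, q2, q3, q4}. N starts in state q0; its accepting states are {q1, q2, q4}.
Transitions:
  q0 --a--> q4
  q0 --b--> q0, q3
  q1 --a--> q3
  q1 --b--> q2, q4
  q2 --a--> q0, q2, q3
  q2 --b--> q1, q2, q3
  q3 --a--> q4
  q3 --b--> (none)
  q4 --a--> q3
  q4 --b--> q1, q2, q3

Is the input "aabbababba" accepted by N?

Start: {q0}
read a: {q4}
read a: {q3}
read b: {}
The reachable set is empty and stays empty for the remaining 7 symbols.
Reachable ∩ accepting = {} — empty.

rejected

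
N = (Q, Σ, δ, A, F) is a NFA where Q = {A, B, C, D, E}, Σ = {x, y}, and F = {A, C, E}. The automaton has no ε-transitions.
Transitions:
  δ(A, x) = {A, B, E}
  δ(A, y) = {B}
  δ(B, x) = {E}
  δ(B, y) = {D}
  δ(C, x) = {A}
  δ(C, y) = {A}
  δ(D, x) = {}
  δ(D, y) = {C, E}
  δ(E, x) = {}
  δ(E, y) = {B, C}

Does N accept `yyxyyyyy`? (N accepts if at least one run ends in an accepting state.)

Start: {A}
read y: {B}
read y: {D}
read x: {}
The reachable set is empty and stays empty for the remaining 5 symbols.
Reachable ∩ accepting = {} — empty.

rejected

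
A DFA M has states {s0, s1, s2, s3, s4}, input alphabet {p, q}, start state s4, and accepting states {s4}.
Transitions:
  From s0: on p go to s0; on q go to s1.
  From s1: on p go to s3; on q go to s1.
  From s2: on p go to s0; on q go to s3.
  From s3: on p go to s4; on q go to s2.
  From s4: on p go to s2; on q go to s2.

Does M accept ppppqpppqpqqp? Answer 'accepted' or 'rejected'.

accepted

s4 --p--> s2
s2 --p--> s0
s0 --p--> s0
s0 --p--> s0
s0 --q--> s1
s1 --p--> s3
s3 --p--> s4
s4 --p--> s2
s2 --q--> s3
s3 --p--> s4
s4 --q--> s2
s2 --q--> s3
s3 --p--> s4
End in state s4, which is an accepting state.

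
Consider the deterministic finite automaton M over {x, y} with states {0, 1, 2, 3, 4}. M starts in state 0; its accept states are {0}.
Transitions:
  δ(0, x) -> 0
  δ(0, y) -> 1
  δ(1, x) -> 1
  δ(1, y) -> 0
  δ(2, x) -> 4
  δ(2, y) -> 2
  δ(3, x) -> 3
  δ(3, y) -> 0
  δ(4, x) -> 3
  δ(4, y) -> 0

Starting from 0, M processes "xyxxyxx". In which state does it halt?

0 --x--> 0
0 --y--> 1
1 --x--> 1
1 --x--> 1
1 --y--> 0
0 --x--> 0
0 --x--> 0

0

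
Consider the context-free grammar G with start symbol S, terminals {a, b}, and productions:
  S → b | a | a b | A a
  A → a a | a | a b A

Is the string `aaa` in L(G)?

S ⇒ Aa ⇒ aaa

yes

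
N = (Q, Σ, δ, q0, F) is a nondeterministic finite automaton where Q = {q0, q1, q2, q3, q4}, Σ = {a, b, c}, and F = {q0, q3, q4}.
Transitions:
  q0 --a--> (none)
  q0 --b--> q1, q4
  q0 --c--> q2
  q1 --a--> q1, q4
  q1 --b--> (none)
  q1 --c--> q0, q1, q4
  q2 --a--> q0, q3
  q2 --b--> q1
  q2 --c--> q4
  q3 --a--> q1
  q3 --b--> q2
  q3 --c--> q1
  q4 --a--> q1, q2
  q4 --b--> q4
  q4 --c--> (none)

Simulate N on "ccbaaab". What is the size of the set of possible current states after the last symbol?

Start: {q0}
read c: {q2}
read c: {q4}
read b: {q4}
read a: {q1, q2}
read a: {q0, q1, q3, q4}
read a: {q1, q2, q4}
read b: {q1, q4}
Final reachable set {q1, q4} has 2 states.

2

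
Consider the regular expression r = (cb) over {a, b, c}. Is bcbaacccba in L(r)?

No split of bcbaacccba into u·v has c matching u and b matching v.

no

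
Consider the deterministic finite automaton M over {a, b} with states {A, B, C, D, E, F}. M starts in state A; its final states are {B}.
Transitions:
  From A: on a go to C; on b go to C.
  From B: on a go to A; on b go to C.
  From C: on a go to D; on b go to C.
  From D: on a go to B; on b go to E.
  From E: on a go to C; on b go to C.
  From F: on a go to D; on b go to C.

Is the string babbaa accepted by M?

accepted

A --b--> C
C --a--> D
D --b--> E
E --b--> C
C --a--> D
D --a--> B
End in state B, which is an accepting state.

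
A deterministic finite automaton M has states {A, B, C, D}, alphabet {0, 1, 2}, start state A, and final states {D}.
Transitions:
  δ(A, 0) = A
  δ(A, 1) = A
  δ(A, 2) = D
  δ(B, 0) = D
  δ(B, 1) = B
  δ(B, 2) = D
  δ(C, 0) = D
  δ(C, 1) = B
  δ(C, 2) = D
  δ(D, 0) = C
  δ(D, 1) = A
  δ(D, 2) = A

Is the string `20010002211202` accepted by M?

accepted

A --2--> D
D --0--> C
C --0--> D
D --1--> A
A --0--> A
A --0--> A
A --0--> A
A --2--> D
D --2--> A
A --1--> A
A --1--> A
A --2--> D
D --0--> C
C --2--> D
End in state D, which is an accepting state.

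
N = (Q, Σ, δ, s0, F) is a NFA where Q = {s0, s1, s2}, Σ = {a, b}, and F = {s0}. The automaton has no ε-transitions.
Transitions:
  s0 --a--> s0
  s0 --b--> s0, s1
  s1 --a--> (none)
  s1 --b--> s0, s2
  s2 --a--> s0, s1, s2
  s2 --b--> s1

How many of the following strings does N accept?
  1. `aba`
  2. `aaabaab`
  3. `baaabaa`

`aba`: accepted
`aaabaab`: accepted
`baaabaa`: accepted

3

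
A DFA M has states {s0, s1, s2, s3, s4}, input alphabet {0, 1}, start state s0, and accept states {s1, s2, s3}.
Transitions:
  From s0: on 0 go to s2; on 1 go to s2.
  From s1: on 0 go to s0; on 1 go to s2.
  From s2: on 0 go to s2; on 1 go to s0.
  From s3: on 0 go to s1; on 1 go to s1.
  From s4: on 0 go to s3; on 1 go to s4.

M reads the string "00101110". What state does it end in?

s2

s0 --0--> s2
s2 --0--> s2
s2 --1--> s0
s0 --0--> s2
s2 --1--> s0
s0 --1--> s2
s2 --1--> s0
s0 --0--> s2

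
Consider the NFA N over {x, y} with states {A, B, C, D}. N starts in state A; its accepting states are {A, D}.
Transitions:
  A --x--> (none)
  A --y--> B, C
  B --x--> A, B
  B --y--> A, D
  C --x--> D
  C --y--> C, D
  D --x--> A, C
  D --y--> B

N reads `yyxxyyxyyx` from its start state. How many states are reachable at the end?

4

Start: {A}
read y: {B, C}
read y: {A, C, D}
read x: {A, C, D}
read x: {A, C, D}
read y: {B, C, D}
read y: {A, B, C, D}
read x: {A, B, C, D}
read y: {A, B, C, D}
read y: {A, B, C, D}
read x: {A, B, C, D}
Final reachable set {A, B, C, D} has 4 states.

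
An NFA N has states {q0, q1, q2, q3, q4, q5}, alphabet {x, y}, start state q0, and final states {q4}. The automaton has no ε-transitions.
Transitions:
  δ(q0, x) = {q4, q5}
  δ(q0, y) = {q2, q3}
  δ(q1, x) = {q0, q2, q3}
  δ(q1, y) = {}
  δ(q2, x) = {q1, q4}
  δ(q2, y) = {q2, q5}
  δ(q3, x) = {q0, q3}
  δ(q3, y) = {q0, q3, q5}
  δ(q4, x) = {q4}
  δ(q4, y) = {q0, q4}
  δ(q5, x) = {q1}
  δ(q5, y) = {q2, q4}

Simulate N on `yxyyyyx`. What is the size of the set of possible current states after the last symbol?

Start: {q0}
read y: {q2, q3}
read x: {q0, q1, q3, q4}
read y: {q0, q2, q3, q4, q5}
read y: {q0, q2, q3, q4, q5}
read y: {q0, q2, q3, q4, q5}
read y: {q0, q2, q3, q4, q5}
read x: {q0, q1, q3, q4, q5}
Final reachable set {q0, q1, q3, q4, q5} has 5 states.

5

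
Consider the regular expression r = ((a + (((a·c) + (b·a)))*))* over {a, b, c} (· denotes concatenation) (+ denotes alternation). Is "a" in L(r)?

Split into 1 piece a; each matches (a+(((a·c)+(b·a)))*).

yes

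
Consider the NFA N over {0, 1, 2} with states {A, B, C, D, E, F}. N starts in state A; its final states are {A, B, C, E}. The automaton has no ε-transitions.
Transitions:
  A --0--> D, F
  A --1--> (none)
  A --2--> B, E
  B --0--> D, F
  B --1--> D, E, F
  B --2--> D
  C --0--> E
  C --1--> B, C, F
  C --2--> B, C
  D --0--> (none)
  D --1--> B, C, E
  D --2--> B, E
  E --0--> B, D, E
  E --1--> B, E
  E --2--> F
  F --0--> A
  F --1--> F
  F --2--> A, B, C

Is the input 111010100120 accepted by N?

Start: {A}
read 1: {}
The reachable set is empty and stays empty for the remaining 11 symbols.
Reachable ∩ accepting = {} — empty.

rejected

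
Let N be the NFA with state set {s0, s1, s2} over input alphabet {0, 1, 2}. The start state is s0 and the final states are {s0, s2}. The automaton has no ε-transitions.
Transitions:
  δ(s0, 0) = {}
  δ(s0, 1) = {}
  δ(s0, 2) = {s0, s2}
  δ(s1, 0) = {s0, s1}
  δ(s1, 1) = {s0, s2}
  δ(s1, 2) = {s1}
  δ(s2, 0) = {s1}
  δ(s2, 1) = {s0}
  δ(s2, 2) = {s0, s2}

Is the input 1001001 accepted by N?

rejected

Start: {s0}
read 1: {}
The reachable set is empty and stays empty for the remaining 6 symbols.
Reachable ∩ accepting = {} — empty.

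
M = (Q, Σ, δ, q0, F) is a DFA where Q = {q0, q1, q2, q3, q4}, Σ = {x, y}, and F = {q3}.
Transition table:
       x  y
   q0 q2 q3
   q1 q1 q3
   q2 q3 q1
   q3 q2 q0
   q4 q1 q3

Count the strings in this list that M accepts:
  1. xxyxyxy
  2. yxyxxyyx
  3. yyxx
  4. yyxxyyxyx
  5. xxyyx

xxyxyxy: accepted
yxyxxyyx: rejected
yyxx: accepted
yyxxyyxyx: rejected
xxyyx: rejected

2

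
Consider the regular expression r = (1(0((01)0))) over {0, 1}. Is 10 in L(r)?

no

No split of 10 into u·v has 1 matching u and (0((01)0)) matching v.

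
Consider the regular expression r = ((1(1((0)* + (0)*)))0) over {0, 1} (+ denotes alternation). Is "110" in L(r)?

yes

Split as 11·0: (1(1((0)*+(0)*))) matches 11 and 0 matches 0.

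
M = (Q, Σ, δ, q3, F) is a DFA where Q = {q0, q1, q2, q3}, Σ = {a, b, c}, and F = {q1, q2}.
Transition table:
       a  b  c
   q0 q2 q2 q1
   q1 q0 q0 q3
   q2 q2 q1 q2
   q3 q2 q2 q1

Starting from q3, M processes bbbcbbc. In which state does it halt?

q3 --b--> q2
q2 --b--> q1
q1 --b--> q0
q0 --c--> q1
q1 --b--> q0
q0 --b--> q2
q2 --c--> q2

q2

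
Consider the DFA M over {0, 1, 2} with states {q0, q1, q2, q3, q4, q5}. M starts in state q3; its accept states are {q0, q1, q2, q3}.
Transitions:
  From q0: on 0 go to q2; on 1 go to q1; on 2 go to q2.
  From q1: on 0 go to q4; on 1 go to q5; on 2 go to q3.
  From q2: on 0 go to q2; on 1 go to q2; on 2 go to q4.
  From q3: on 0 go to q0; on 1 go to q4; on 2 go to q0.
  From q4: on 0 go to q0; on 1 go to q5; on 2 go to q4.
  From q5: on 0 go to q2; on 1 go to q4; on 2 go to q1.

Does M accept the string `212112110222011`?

rejected

q3 --2--> q0
q0 --1--> q1
q1 --2--> q3
q3 --1--> q4
q4 --1--> q5
q5 --2--> q1
q1 --1--> q5
q5 --1--> q4
q4 --0--> q0
q0 --2--> q2
q2 --2--> q4
q4 --2--> q4
q4 --0--> q0
q0 --1--> q1
q1 --1--> q5
End in state q5, which is not an accepting state.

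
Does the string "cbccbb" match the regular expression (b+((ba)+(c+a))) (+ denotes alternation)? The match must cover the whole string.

no

Neither b nor ((ba)+(c+a)) matches cbccbb.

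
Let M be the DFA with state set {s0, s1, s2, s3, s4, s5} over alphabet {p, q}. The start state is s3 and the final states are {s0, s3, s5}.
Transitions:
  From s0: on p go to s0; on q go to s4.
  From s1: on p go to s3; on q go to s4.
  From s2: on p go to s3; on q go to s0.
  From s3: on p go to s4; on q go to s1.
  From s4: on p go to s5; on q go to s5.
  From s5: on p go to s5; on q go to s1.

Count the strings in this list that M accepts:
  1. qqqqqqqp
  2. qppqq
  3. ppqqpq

qqqqqqqp: accepted
qppqq: rejected
ppqqpq: rejected

1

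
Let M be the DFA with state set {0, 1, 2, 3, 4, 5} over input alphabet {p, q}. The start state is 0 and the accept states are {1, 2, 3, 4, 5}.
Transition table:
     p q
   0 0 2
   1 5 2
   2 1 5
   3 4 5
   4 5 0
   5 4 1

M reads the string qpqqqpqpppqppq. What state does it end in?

0

0 --q--> 2
2 --p--> 1
1 --q--> 2
2 --q--> 5
5 --q--> 1
1 --p--> 5
5 --q--> 1
1 --p--> 5
5 --p--> 4
4 --p--> 5
5 --q--> 1
1 --p--> 5
5 --p--> 4
4 --q--> 0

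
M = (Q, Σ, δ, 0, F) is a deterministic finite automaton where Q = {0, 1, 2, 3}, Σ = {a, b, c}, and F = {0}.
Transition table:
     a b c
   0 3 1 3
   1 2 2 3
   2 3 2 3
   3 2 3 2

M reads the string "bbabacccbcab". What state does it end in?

3

0 --b--> 1
1 --b--> 2
2 --a--> 3
3 --b--> 3
3 --a--> 2
2 --c--> 3
3 --c--> 2
2 --c--> 3
3 --b--> 3
3 --c--> 2
2 --a--> 3
3 --b--> 3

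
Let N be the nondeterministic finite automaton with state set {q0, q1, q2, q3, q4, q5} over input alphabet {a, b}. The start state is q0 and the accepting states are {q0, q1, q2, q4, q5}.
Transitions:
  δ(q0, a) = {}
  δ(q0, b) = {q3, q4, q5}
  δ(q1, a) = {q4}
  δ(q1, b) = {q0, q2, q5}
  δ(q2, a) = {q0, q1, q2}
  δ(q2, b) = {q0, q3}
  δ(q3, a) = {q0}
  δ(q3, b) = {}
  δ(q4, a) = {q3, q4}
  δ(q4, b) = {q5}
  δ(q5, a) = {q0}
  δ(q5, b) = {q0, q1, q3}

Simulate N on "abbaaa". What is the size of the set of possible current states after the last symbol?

Start: {q0}
read a: {}
The reachable set is empty and stays empty for the remaining 5 symbols.
Final reachable set {} has 0 states.

0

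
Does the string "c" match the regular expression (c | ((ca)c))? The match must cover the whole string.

The left alternative c matches c.

yes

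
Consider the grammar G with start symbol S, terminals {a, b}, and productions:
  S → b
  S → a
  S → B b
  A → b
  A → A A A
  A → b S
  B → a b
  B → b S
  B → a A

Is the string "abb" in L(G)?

S ⇒ Bb ⇒ abb

yes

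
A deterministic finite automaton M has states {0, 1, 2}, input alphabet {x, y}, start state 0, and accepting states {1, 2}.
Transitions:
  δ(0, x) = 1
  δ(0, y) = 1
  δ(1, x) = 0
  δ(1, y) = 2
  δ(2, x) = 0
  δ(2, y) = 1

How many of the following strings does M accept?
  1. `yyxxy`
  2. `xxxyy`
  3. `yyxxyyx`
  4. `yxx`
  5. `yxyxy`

`yyxxy`: accepted
`xxxyy`: accepted
`yyxxyyx`: rejected
`yxx`: accepted
`yxyxy`: accepted

4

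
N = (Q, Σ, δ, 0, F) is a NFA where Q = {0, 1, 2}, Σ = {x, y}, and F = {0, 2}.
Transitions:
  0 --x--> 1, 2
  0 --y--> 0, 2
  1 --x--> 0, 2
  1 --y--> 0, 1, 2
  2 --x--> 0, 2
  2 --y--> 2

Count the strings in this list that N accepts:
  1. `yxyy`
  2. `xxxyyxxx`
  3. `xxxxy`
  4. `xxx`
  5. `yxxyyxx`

`yxyy`: accepted
`xxxyyxxx`: accepted
`xxxxy`: accepted
`xxx`: accepted
`yxxyyxx`: accepted

5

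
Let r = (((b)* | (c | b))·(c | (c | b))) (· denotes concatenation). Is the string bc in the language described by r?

Split as b·c: ((b)*|(c|b)) matches b and (c|(c|b)) matches c.

yes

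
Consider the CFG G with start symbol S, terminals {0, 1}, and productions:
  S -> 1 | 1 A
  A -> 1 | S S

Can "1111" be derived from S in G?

yes

S ⇒ 1A ⇒ 1SS ⇒ 11AS ⇒ 111S ⇒ 1111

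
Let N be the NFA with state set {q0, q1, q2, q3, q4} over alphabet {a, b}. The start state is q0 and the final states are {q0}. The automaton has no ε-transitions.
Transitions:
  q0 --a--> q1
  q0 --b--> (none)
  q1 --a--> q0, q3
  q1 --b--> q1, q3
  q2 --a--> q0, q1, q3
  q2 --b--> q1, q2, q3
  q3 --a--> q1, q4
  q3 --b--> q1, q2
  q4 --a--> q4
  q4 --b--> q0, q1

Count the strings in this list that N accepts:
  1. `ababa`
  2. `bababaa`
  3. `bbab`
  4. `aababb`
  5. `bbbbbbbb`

1

`ababa`: accepted
`bababaa`: rejected
`bbab`: rejected
`aababb`: rejected
`bbbbbbbb`: rejected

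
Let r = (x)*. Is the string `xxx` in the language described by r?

yes

Split into 3 pieces x · x · x; each matches x.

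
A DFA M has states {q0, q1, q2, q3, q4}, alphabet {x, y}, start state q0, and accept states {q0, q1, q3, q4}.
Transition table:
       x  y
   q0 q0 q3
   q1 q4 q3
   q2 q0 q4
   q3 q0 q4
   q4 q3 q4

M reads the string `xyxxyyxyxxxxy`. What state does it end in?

q3

q0 --x--> q0
q0 --y--> q3
q3 --x--> q0
q0 --x--> q0
q0 --y--> q3
q3 --y--> q4
q4 --x--> q3
q3 --y--> q4
q4 --x--> q3
q3 --x--> q0
q0 --x--> q0
q0 --x--> q0
q0 --y--> q3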